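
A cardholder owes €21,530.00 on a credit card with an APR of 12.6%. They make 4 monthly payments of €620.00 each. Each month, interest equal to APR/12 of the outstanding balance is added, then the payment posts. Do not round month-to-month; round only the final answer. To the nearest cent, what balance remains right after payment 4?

Monthly rate r = 12.6%/12 = 1.05% = 0.0105.
Each month: B ← B·(1+r) − €620.00.
Month 1: interest €226.06; balance after payment €21,136.06.
Month 2: interest €221.93; balance after payment €20,737.99.
Month 3: interest €217.75; balance after payment €20,335.74.
Month 4: interest €213.53; balance after payment €19,929.27.

€19,929.27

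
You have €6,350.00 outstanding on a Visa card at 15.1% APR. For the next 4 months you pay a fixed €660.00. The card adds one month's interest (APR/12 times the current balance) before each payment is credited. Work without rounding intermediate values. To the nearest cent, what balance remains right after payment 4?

Monthly rate r = 15.1%/12 = 1.25833% = 0.0125833.
Each month: B ← B·(1+r) − €660.00.
Month 1: interest €79.90; balance after payment €5,769.90.
Month 2: interest €72.60; balance after payment €5,182.51.
Month 3: interest €65.21; balance after payment €4,587.72.
Month 4: interest €57.73; balance after payment €3,985.45.

€3,985.45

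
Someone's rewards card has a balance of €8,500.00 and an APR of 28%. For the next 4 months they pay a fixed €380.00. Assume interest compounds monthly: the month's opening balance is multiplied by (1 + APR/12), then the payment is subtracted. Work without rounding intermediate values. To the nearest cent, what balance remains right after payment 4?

€7,747.50

Monthly rate r = 28%/12 = 2.33333% = 0.0233333.
Each month: B ← B·(1+r) − €380.00.
Month 1: interest €198.33; balance after payment €8,318.33.
Month 2: interest €194.09; balance after payment €8,132.43.
Month 3: interest €189.76; balance after payment €7,942.18.
Month 4: interest €185.32; balance after payment €7,747.50.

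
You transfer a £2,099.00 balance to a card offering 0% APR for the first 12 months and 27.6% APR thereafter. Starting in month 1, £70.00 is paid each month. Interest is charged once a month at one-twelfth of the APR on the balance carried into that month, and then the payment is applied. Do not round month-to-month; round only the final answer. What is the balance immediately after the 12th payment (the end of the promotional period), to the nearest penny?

£1,259.00

Promo months 1–12 at r₀ = 0%/12 = 0; months 13+ at r₁ = 27.6%/12 = 0.023.
After month 12 (no interest yet): B = £2,099.00 − 12·£70.00 = £1,259.00.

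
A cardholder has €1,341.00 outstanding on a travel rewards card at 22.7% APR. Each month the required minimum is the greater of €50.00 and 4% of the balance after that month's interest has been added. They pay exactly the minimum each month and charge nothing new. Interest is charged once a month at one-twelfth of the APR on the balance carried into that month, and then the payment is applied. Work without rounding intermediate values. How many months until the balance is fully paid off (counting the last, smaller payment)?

38 months

Monthly rate r = 22.7%/12 = 1.89167% = 0.0189167.
While 4% of the post-interest balance exceeds €50.00, each month B ← (B·(1+r))·(1 − 0.04), i.e. B shrinks by the factor (1+r)·0.96 = 0.97816.
This holds for months 1–5. Entering month 6 the balance is €1,200.82; 4% of the post-interest balance is now below €50.00, so the flat €50.00 minimum applies from here.
From month 6 a fixed €50.00 at rate r clears €1,200.82 in 33 more payments. Total: 5 + 33 = 38 months.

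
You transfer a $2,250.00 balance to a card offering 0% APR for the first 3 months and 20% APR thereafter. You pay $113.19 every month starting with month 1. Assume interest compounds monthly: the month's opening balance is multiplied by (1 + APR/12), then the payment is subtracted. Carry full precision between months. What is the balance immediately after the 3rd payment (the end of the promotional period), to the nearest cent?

Promo months 1–3 at r₀ = 0%/12 = 0; months 4+ at r₁ = 20%/12 = 0.0166667.
After month 3 (no interest yet): B = $2,250.00 − 3·$113.19 = $1,910.43.

$1,910.43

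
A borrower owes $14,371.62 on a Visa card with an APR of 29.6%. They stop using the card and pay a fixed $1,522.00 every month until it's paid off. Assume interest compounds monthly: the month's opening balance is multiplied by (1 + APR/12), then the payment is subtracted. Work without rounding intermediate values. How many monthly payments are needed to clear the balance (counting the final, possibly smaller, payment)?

Monthly rate r = 29.6%/12 = 2.46667% = 0.0246667.
Recurrence: B ← B·(1+r) − $1,522.00.
Month 1: interest $354.50; balance after payment $13,204.12.
Month 2: interest $325.70; balance after payment $12,007.82.
Closed form: n = −ln(1 − rB₀/P)/ln(1+r) = −ln(0.76708)/ln(1.02467) ≈ 10.882, so the balance reaches zero during payment 11.

11 months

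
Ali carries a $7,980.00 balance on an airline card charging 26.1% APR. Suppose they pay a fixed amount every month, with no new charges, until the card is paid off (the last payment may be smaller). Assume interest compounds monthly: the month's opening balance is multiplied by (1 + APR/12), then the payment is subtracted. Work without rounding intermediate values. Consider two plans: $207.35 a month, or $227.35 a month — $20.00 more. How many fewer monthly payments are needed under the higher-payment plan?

18 fewer payments

Monthly rate r = 26.1%/12 = 2.175% = 0.02175.
At $207.35/mo: n = ⌈−ln(1 − rB₀/P)/ln(1+r)⌉ = 85 payments (last $67.72); total interest = total paid − $7,980.00 = $9,505.12.
At $227.35/mo: 67 payments (last $225.97); total interest $7,251.07.
Payments saved = 85 − 67 = 18.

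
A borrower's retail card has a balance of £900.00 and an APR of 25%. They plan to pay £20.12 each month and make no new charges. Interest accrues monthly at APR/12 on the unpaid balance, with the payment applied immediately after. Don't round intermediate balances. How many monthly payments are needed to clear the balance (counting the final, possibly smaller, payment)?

131 payments

Monthly rate r = 25%/12 = 2.08333% = 0.0208333.
Recurrence: B ← B·(1+r) − £20.12.
Month 1: interest £18.75; balance after payment £898.63.
Month 2: interest £18.72; balance after payment £897.23.
Closed form: n = −ln(1 − rB₀/P)/ln(1+r) = −ln(0.068091)/ln(1.02083) ≈ 130.310, so the balance reaches zero during payment 131.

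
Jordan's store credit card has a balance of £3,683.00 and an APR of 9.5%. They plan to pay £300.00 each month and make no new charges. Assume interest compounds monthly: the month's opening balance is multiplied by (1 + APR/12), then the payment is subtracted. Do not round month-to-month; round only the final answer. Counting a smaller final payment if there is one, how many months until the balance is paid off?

13 months

Monthly rate r = 9.5%/12 = 0.791667% = 0.00791667.
Recurrence: B ← B·(1+r) − £300.00.
Month 1: interest £29.16; balance after payment £3,412.16.
Month 2: interest £27.01; balance after payment £3,139.17.
Closed form: n = −ln(1 − rB₀/P)/ln(1+r) = −ln(0.90281)/ln(1.00792) ≈ 12.966, so the balance reaches zero during payment 13.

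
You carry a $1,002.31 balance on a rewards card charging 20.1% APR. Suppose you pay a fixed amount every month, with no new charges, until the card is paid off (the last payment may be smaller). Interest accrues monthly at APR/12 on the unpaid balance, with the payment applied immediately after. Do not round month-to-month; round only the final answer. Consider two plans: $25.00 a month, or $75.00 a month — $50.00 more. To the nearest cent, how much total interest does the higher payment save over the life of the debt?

$531.36

Monthly rate r = 20.1%/12 = 1.675% = 0.01675.
At $25.00/mo: n = ⌈−ln(1 − rB₀/P)/ln(1+r)⌉ = 68 payments (last $0.62); total interest = total paid − $1,002.31 = $673.31.
At $75.00/mo: 16 payments (last $19.26); total interest $141.95.
Interest saved = $673.31 − $141.95 = $531.36.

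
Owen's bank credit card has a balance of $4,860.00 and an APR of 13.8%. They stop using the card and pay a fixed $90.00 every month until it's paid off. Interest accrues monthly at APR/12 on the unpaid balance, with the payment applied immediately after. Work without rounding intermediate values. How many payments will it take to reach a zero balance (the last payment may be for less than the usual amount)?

85 payments

Monthly rate r = 13.8%/12 = 1.15% = 0.0115.
Recurrence: B ← B·(1+r) − $90.00.
Month 1: interest $55.89; balance after payment $4,825.89.
Month 2: interest $55.50; balance after payment $4,791.39.
Closed form: n = −ln(1 − rB₀/P)/ln(1+r) = −ln(0.379)/ln(1.0115) ≈ 84.851, so the balance reaches zero during payment 85.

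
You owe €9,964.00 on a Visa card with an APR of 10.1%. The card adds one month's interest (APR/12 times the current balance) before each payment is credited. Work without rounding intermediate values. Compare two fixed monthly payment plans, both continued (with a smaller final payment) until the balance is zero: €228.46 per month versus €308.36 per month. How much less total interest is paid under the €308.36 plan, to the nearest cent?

Monthly rate r = 10.1%/12 = 0.841667% = 0.00841667.
At €228.46/mo: n = ⌈−ln(1 − rB₀/P)/ln(1+r)⌉ = 55 payments (last €131.54); total interest = total paid − €9,964.00 = €2,504.38.
At €308.36/mo: 38 payments (last €268.54); total interest €1,713.86.
Interest saved = €2,504.38 − €1,713.86 = €790.52.

€790.52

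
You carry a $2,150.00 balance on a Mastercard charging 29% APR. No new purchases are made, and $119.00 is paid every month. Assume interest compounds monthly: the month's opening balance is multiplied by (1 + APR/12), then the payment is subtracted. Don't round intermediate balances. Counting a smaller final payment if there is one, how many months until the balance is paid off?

Monthly rate r = 29%/12 = 2.41667% = 0.0241667.
Recurrence: B ← B·(1+r) − $119.00.
Month 1: interest $51.96; balance after payment $2,082.96.
Month 2: interest $50.34; balance after payment $2,014.30.
Closed form: n = −ln(1 − rB₀/P)/ln(1+r) = −ln(0.56338)/ln(1.02417) ≈ 24.030, so the balance reaches zero during payment 25.

25 months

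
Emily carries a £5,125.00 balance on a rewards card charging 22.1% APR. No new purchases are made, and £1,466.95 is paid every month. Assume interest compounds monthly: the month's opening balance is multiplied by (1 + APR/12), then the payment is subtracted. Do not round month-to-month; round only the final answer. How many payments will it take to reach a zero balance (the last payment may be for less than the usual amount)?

4 payments

Monthly rate r = 22.1%/12 = 1.84167% = 0.0184167.
Recurrence: B ← B·(1+r) − £1,466.95.
Month 1: interest £94.39; balance after payment £3,752.44.
Month 2: interest £69.11; balance after payment £2,354.59.
Month 3: interest £43.36; balance after payment £931.01.
Month 4: interest £17.15; balance after payment £0.00.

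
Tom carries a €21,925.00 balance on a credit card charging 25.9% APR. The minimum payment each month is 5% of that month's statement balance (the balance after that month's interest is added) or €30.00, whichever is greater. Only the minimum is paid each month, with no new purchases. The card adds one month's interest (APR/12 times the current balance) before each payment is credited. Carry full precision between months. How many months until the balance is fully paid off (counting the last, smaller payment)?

147 months

Monthly rate r = 25.9%/12 = 2.15833% = 0.0215833.
While 5% of the post-interest balance exceeds €30.00, each month B ← (B·(1+r))·(1 − 0.05), i.e. B shrinks by the factor (1+r)·0.95 = 0.9705.
This holds for months 1–121. Entering month 122 the balance is €585.63; 5% of the post-interest balance is now below €30.00, so the flat €30.00 minimum applies from here.
From month 122 a fixed €30.00 at rate r clears €585.63 in 26 more payments. Total: 121 + 26 = 147 months.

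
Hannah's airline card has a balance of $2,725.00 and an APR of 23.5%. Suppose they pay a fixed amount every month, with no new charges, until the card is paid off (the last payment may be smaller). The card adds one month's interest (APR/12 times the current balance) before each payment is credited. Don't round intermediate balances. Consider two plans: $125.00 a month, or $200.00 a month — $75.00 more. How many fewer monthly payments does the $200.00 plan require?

12 fewer payments

Monthly rate r = 23.5%/12 = 1.95833% = 0.0195833.
At $125.00/mo: n = ⌈−ln(1 − rB₀/P)/ln(1+r)⌉ = 29 payments (last $88.49); total interest = total paid − $2,725.00 = $863.49.
At $200.00/mo: 17 payments (last $0.66); total interest $475.66.
Payments saved = 29 − 17 = 12.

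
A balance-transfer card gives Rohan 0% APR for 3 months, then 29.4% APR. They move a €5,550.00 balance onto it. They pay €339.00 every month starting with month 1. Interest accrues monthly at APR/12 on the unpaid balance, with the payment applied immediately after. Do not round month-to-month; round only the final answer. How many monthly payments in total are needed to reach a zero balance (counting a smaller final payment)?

20 months

Promo months 1–3 at r₀ = 0%/12 = 0; months 4+ at r₁ = 29.4%/12 = 0.0245.
After month 3 (no interest yet): B = €5,550.00 − 3·€339.00 = €4,533.00.
Then at r₁ with €339.00/mo: n₂ = −ln(1 − r₁·B/P)/ln(1+r₁) ≈ 16.40 → 17 more payments.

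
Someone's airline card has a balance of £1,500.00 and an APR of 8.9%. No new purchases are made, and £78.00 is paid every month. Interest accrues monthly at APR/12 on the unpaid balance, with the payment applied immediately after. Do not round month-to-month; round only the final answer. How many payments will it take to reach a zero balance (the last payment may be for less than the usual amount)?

Monthly rate r = 8.9%/12 = 0.741667% = 0.00741667.
Recurrence: B ← B·(1+r) − £78.00.
Month 1: interest £11.12; balance after payment £1,433.12.
Month 2: interest £10.63; balance after payment £1,365.75.
Closed form: n = −ln(1 − rB₀/P)/ln(1+r) = −ln(0.85737)/ln(1.00742) ≈ 20.825, so the balance reaches zero during payment 21.

21 payments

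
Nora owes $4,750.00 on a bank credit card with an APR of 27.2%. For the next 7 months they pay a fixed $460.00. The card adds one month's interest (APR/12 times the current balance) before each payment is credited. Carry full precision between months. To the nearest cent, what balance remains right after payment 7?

Monthly rate r = 27.2%/12 = 2.26667% = 0.0226667.
Each month: B ← B·(1+r) − $460.00.
Month 1: interest $107.67; balance after payment $4,397.67.
Month 2: interest $99.68; balance after payment $4,037.35.
Month 3: interest $91.51; balance after payment $3,668.86.
Month 4: interest $83.16; balance after payment $3,292.02.
Month 5: interest $74.62; balance after payment $2,906.64.
Month 6: interest $65.88; balance after payment $2,512.52.
Month 7: interest $56.95; balance after payment $2,109.47.

$2,109.47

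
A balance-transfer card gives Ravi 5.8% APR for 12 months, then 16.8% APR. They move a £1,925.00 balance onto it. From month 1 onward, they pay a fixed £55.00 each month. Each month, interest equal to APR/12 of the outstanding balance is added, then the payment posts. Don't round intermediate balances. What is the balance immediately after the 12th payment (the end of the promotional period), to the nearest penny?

£1,361.84

Promo months 1–12 at r₀ = 5.8%/12 = 0.00483333; months 13+ at r₁ = 16.8%/12 = 0.014.
After month 12: iterate B ← B·(1+r₀) − £55.00 for 12 months → £1,361.84.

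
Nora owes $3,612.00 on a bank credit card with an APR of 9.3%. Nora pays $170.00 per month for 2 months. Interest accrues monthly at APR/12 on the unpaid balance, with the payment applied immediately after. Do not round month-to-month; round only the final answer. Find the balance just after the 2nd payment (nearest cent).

Monthly rate r = 9.3%/12 = 0.775% = 0.00775.
Each month: B ← B·(1+r) − $170.00.
Month 1: interest $27.99; balance after payment $3,469.99.
Month 2: interest $26.89; balance after payment $3,326.89.

$3,326.89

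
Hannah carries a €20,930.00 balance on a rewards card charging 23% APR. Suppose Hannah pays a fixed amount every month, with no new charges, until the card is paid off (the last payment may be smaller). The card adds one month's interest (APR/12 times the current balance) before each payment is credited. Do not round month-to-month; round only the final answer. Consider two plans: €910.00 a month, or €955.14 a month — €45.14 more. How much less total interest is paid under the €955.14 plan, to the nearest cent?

Monthly rate r = 23%/12 = 1.91667% = 0.0191667.
At €910.00/mo: n = ⌈−ln(1 − rB₀/P)/ln(1+r)⌉ = 31 payments (last €565.17); total interest = total paid − €20,930.00 = €6,935.17.
At €955.14/mo: 29 payments (last €662.89); total interest €6,476.81.
Interest saved = €6,935.17 − €6,476.81 = €458.36.

€458.36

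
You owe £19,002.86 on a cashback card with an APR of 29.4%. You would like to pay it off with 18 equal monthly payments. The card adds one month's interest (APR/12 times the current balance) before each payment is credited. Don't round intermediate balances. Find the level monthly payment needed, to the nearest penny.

Monthly rate r = 29.4%/12 = 2.45% = 0.0245.
Level-payment amortization: P = B₀·r / (1 − (1+r)^(−n)) = 19002.86·0.0245 / (1 − 1.0245^(−18)).
Denominator 1 − (1+r)^(−18) = 0.353178167.
P = 465.57 / 0.353178167 ≈ 1318.23.

£1,318.23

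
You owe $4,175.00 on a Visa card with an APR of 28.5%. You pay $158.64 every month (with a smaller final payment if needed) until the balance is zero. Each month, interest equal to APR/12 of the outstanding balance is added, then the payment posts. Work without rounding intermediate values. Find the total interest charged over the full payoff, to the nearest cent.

$2,455.04

Monthly rate r = 28.5%/12 = 2.375% = 0.02375.
Payoff takes n = ⌈−ln(1 − rB₀/P)/ln(1+r)⌉ = ⌈41.791⌉ = 42 payments; the last is $125.80.
Total paid = 41·$158.64 + $125.80 = $6,630.04.
Total interest = total paid − principal = $6,630.04 − $4,175.00 = $2,455.04.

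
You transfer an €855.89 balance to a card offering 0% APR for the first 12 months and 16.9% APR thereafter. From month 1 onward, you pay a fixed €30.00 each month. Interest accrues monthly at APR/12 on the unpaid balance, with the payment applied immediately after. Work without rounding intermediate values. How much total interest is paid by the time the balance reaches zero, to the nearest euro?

€73

Promo months 1–12 at r₀ = 0%/12 = 0; months 13+ at r₁ = 16.9%/12 = 0.0140833.
After month 12 (no interest yet): B = €855.89 − 12·€30.00 = €495.89.
Then at r₁ with €30.00/mo: n₂ = −ln(1 − r₁·B/P)/ln(1+r₁) ≈ 18.95 → 19 more payments.
Total paid = 30·€30.00 + €28.47 = €928.47; interest = €928.47 − €855.89 = €72.58.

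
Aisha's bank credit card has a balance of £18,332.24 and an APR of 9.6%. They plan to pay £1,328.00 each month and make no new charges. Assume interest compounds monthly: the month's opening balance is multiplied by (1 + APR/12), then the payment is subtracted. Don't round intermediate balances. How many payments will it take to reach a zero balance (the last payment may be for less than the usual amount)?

Monthly rate r = 9.6%/12 = 0.8% = 0.008.
Recurrence: B ← B·(1+r) − £1,328.00.
Month 1: interest £146.66; balance after payment £17,150.90.
Month 2: interest £137.21; balance after payment £15,960.11.
Closed form: n = −ln(1 − rB₀/P)/ln(1+r) = −ln(0.88956)/ln(1.008) ≈ 14.686, so the balance reaches zero during payment 15.

15 payments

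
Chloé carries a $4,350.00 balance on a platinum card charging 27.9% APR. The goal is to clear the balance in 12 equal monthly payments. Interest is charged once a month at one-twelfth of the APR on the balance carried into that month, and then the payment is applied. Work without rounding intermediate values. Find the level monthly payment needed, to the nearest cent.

$419.59

Monthly rate r = 27.9%/12 = 2.325% = 0.02325.
Level-payment amortization: P = B₀·r / (1 − (1+r)^(−n)) = 4350.00·0.02325 / (1 − 1.02325^(−12)).
Denominator 1 − (1+r)^(−12) = 0.241039873.
P = 101.138 / 0.241039873 ≈ 419.59.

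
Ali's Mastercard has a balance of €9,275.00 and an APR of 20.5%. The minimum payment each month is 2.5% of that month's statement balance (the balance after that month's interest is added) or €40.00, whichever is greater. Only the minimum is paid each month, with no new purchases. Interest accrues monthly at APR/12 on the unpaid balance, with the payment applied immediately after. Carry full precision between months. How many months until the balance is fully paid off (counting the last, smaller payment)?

Monthly rate r = 20.5%/12 = 1.70833% = 0.0170833.
While 2.5% of the post-interest balance exceeds €40.00, each month B ← (B·(1+r))·(1 − 0.025), i.e. B shrinks by the factor (1+r)·0.975 = 0.99166.
This holds for months 1–212. Entering month 213 the balance is €1,569.92; 2.5% of the post-interest balance is now below €40.00, so the flat €40.00 minimum applies from here.
From month 213 a fixed €40.00 at rate r clears €1,569.92 in 66 more payments. Total: 212 + 66 = 278 months.

278 months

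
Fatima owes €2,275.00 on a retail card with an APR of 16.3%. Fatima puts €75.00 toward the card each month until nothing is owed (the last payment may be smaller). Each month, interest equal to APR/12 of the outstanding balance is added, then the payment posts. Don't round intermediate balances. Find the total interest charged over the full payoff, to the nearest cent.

€677.31

Monthly rate r = 16.3%/12 = 1.35833% = 0.0135833.
Payoff takes n = ⌈−ln(1 − rB₀/P)/ln(1+r)⌉ = ⌈39.363⌉ = 40 payments; the last is €27.31.
Total paid = 39·€75.00 + €27.31 = €2,952.31.
Total interest = total paid − principal = €2,952.31 − €2,275.00 = €677.31.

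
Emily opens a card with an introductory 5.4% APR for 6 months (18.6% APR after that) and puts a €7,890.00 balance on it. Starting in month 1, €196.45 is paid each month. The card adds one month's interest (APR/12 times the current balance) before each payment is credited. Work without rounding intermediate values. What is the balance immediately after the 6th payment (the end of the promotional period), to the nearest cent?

Promo months 1–6 at r₀ = 5.4%/12 = 0.0045; months 7+ at r₁ = 18.6%/12 = 0.0155.
After month 6: iterate B ← B·(1+r₀) − €196.45 for 6 months → €6,913.40.

€6,913.40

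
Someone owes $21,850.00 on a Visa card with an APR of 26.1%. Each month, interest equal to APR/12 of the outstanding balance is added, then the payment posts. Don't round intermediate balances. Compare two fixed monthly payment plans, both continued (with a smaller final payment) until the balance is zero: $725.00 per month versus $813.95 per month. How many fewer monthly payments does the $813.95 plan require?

Monthly rate r = 26.1%/12 = 2.175% = 0.02175.
At $725.00/mo: n = ⌈−ln(1 − rB₀/P)/ln(1+r)⌉ = 50 payments (last $383.90); total interest = total paid − $21,850.00 = $14,058.90.
At $813.95/mo: 41 payments (last $609.69); total interest $11,317.69.
Payments saved = 50 − 41 = 9.

9 fewer payments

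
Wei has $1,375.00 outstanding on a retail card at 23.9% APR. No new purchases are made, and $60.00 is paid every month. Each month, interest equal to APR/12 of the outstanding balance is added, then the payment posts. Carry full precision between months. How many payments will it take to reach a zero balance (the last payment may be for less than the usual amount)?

Monthly rate r = 23.9%/12 = 1.99167% = 0.0199167.
Recurrence: B ← B·(1+r) − $60.00.
Month 1: interest $27.39; balance after payment $1,342.39.
Month 2: interest $26.74; balance after payment $1,309.12.
Closed form: n = −ln(1 − rB₀/P)/ln(1+r) = −ln(0.54358)/ln(1.01992) ≈ 30.911, so the balance reaches zero during payment 31.

31 months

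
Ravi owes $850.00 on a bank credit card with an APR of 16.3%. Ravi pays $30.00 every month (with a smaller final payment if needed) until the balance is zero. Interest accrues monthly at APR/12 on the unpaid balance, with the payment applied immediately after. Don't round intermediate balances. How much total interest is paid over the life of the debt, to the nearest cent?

Monthly rate r = 16.3%/12 = 1.35833% = 0.0135833.
Payoff takes n = ⌈−ln(1 − rB₀/P)/ln(1+r)⌉ = ⌈36.015⌉ = 37 payments; the last is $0.44.
Total paid = 36·$30.00 + $0.44 = $1,080.44.
Total interest = total paid − principal = $1,080.44 − $850.00 = $230.44.

$230.44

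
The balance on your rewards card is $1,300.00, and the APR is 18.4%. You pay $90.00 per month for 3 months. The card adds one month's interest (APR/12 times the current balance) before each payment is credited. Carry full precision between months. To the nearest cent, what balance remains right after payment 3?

$1,086.56

Monthly rate r = 18.4%/12 = 1.53333% = 0.0153333.
Each month: B ← B·(1+r) − $90.00.
Month 1: interest $19.93; balance after payment $1,229.93.
Month 2: interest $18.86; balance after payment $1,158.79.
Month 3: interest $17.77; balance after payment $1,086.56.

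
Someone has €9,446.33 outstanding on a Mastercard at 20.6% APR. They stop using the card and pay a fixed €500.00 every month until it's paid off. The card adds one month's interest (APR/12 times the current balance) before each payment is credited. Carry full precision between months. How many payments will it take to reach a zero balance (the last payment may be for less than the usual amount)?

Monthly rate r = 20.6%/12 = 1.71667% = 0.0171667.
Recurrence: B ← B·(1+r) − €500.00.
Month 1: interest €162.16; balance after payment €9,108.49.
Month 2: interest €156.36; balance after payment €8,764.85.
Closed form: n = −ln(1 − rB₀/P)/ln(1+r) = −ln(0.67568)/ln(1.01717) ≈ 23.033, so the balance reaches zero during payment 24.

24 payments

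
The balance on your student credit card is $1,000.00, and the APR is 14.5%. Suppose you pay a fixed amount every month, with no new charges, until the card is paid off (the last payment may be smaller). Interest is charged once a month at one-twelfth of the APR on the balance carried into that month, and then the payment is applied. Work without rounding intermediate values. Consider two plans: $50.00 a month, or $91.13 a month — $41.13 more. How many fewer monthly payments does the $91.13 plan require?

12 fewer payments

Monthly rate r = 14.5%/12 = 1.20833% = 0.0120833.
At $50.00/mo: n = ⌈−ln(1 − rB₀/P)/ln(1+r)⌉ = 24 payments (last $1.60); total interest = total paid − $1,000.00 = $151.60.
At $91.13/mo: 12 payments (last $76.92); total interest $79.35.
Payments saved = 24 − 12 = 12.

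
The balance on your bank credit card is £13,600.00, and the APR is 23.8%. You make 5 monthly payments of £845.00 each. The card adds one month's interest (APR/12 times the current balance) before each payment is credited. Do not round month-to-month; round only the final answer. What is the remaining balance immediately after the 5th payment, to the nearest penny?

£10,607.29

Monthly rate r = 23.8%/12 = 1.98333% = 0.0198333.
Each month: B ← B·(1+r) − £845.00.
Month 1: interest £269.73; balance after payment £13,024.73.
Month 2: interest £258.32; balance after payment £12,438.06.
Month 3: interest £246.69; balance after payment £11,839.75.
Month 4: interest £234.82; balance after payment £11,229.57.
Month 5: interest £222.72; balance after payment £10,607.29.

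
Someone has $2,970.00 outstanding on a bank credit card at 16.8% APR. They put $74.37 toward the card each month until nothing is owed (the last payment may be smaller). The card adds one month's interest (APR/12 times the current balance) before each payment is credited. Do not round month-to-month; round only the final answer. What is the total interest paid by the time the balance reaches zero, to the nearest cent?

Monthly rate r = 16.8%/12 = 1.4% = 0.014.
Payoff takes n = ⌈−ln(1 − rB₀/P)/ln(1+r)⌉ = ⌈58.903⌉ = 59 payments; the last is $67.23.
Total paid = 58·$74.37 + $67.23 = $4,380.69.
Total interest = total paid − principal = $4,380.69 − $2,970.00 = $1,410.69.

$1,410.69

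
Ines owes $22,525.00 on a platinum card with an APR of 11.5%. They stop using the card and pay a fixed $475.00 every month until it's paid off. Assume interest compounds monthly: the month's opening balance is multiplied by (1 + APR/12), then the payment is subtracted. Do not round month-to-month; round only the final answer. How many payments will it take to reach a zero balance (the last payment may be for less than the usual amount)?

64 payments

Monthly rate r = 11.5%/12 = 0.958333% = 0.00958333.
Recurrence: B ← B·(1+r) − $475.00.
Month 1: interest $215.86; balance after payment $22,265.86.
Month 2: interest $213.38; balance after payment $22,004.25.
Closed form: n = −ln(1 − rB₀/P)/ln(1+r) = −ln(0.54555)/ln(1.00958) ≈ 63.534, so the balance reaches zero during payment 64.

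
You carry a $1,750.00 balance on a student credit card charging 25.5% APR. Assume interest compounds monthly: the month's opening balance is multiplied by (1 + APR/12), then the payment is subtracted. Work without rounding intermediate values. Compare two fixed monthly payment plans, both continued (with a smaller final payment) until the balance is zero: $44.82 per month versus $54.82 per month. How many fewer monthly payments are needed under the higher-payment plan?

31 fewer payments

Monthly rate r = 25.5%/12 = 2.125% = 0.02125.
At $44.82/mo: n = ⌈−ln(1 − rB₀/P)/ln(1+r)⌉ = 85 payments (last $8.47); total interest = total paid − $1,750.00 = $2,023.35.
At $54.82/mo: 54 payments (last $51.81); total interest $1,207.27.
Payments saved = 85 − 54 = 31.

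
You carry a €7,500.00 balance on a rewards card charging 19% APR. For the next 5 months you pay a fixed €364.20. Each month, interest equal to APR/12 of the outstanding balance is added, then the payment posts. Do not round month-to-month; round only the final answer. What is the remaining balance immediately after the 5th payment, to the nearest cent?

Monthly rate r = 19%/12 = 1.58333% = 0.0158333.
Each month: B ← B·(1+r) − €364.20.
Month 1: interest €118.75; balance after payment €7,254.55.
Month 2: interest €114.86; balance after payment €7,005.21.
Month 3: interest €110.92; balance after payment €6,751.93.
Month 4: interest €106.91; balance after payment €6,494.64.
Month 5: interest €102.83; balance after payment €6,233.27.

€6,233.27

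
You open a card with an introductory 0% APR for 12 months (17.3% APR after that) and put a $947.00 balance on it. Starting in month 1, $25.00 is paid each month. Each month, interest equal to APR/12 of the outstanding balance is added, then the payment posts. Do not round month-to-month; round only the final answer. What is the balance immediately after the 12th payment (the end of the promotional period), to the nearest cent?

$647.00

Promo months 1–12 at r₀ = 0%/12 = 0; months 13+ at r₁ = 17.3%/12 = 0.0144167.
After month 12 (no interest yet): B = $947.00 − 12·$25.00 = $647.00.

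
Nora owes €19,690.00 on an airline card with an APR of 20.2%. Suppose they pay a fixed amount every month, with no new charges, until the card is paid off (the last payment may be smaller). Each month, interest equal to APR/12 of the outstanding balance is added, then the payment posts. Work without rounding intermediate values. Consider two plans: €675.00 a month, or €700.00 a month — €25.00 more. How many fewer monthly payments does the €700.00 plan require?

Monthly rate r = 20.2%/12 = 1.68333% = 0.0168333.
At €675.00/mo: n = ⌈−ln(1 − rB₀/P)/ln(1+r)⌉ = 41 payments (last €310.58); total interest = total paid − €19,690.00 = €7,620.58.
At €700.00/mo: 39 payments (last €301.55); total interest €7,211.55.
Payments saved = 41 − 39 = 2.

2 fewer payments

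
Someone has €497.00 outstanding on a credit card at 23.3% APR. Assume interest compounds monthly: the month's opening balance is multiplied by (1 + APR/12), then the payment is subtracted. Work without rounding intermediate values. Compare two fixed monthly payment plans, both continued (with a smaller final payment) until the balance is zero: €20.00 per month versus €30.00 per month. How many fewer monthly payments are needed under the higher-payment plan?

Monthly rate r = 23.3%/12 = 1.94167% = 0.0194167.
At €20.00/mo: n = ⌈−ln(1 − rB₀/P)/ln(1+r)⌉ = 35 payments (last €5.15); total interest = total paid − €497.00 = €188.15.
At €30.00/mo: 21 payments (last €5.52); total interest €108.52.
Payments saved = 35 − 21 = 14.

14 fewer payments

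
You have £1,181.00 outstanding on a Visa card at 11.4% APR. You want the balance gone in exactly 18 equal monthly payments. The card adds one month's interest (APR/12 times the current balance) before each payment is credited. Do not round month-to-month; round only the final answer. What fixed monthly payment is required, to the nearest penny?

£71.69

Monthly rate r = 11.4%/12 = 0.95% = 0.0095.
Level-payment amortization: P = B₀·r / (1 − (1+r)^(−n)) = 1181.00·0.0095 / (1 − 1.0095^(−18)).
Denominator 1 − (1+r)^(−18) = 0.156497875.
P = 11.2195 / 0.156497875 ≈ 71.69.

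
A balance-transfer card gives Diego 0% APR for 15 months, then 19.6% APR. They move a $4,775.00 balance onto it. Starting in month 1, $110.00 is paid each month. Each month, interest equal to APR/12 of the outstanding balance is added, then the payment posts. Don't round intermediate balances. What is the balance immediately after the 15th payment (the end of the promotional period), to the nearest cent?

$3,125.00

Promo months 1–15 at r₀ = 0%/12 = 0; months 16+ at r₁ = 19.6%/12 = 0.0163333.
After month 15 (no interest yet): B = $4,775.00 − 15·$110.00 = $3,125.00.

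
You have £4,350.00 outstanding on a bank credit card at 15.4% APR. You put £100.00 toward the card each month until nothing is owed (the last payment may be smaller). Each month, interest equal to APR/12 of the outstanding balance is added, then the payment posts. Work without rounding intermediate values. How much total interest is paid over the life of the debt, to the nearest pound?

£2,057

Monthly rate r = 15.4%/12 = 1.28333% = 0.0128333.
Payoff takes n = ⌈−ln(1 − rB₀/P)/ln(1+r)⌉ = ⌈64.071⌉ = 65 payments; the last is £7.13.
Total paid = 64·£100.00 + £7.13 = £6,407.13.
Total interest = total paid − principal = £6,407.13 − £4,350.00 = £2,057.13.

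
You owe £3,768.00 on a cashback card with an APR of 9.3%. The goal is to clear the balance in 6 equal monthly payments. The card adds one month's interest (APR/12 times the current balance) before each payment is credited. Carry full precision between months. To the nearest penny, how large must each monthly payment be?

£645.14

Monthly rate r = 9.3%/12 = 0.775% = 0.00775.
Level-payment amortization: P = B₀·r / (1 − (1+r)^(−n)) = 3768.00·0.00775 / (1 − 1.00775^(−6)).
Denominator 1 − (1+r)^(−6) = 0.045264307.
P = 29.202 / 0.045264307 ≈ 645.14.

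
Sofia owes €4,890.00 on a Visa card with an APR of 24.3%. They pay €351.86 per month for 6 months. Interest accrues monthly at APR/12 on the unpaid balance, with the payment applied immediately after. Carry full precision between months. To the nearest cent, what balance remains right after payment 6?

€3,294.07

Monthly rate r = 24.3%/12 = 2.025% = 0.02025.
Each month: B ← B·(1+r) − €351.86.
Month 1: interest €99.02; balance after payment €4,637.16.
Month 2: interest €93.90; balance after payment €4,379.21.
Month 3: interest €88.68; balance after payment €4,116.02.
Month 4: interest €83.35; balance after payment €3,847.51.
Month 5: interest €77.91; balance after payment €3,573.57.
Month 6: interest €72.36; balance after payment €3,294.07.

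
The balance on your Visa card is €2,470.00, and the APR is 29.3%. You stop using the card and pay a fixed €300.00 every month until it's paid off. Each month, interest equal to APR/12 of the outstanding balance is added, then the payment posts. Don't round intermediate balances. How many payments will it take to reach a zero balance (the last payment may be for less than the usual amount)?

10 payments

Monthly rate r = 29.3%/12 = 2.44167% = 0.0244167.
Recurrence: B ← B·(1+r) − €300.00.
Month 1: interest €60.31; balance after payment €2,230.31.
Month 2: interest €54.46; balance after payment €1,984.77.
Closed form: n = −ln(1 − rB₀/P)/ln(1+r) = −ln(0.79897)/ln(1.02442) ≈ 9.304, so the balance reaches zero during payment 10.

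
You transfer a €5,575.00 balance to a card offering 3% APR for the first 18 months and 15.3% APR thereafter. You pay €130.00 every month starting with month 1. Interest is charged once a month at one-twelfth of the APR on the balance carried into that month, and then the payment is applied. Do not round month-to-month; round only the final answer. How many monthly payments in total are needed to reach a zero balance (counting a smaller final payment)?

Promo months 1–18 at r₀ = 3%/12 = 0.0025; months 19+ at r₁ = 15.3%/12 = 0.01275.
After month 18: iterate B ← B·(1+r₀) − €130.00 for 18 months → €3,440.88.
Then at r₁ with €130.00/mo: n₂ = −ln(1 − r₁·B/P)/ln(1+r₁) ≈ 32.49 → 33 more payments.

51 months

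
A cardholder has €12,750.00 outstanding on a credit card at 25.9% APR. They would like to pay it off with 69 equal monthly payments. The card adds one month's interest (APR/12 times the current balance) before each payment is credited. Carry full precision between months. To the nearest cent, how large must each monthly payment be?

€356.99

Monthly rate r = 25.9%/12 = 2.15833% = 0.0215833.
Level-payment amortization: P = B₀·r / (1 − (1+r)^(−n)) = 12750.00·0.0215833 / (1 − 1.02158^(−69)).
Denominator 1 − (1+r)^(−69) = 0.770856328.
P = 275.188 / 0.770856328 ≈ 356.99.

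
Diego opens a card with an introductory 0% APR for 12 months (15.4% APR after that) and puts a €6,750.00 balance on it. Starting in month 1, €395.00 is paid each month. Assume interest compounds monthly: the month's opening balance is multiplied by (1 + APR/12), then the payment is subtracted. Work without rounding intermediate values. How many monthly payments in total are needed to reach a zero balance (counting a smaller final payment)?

18 months

Promo months 1–12 at r₀ = 0%/12 = 0; months 13+ at r₁ = 15.4%/12 = 0.0128333.
After month 12 (no interest yet): B = €6,750.00 − 12·€395.00 = €2,010.00.
Then at r₁ with €395.00/mo: n₂ = −ln(1 − r₁·B/P)/ln(1+r₁) ≈ 5.30 → 6 more payments.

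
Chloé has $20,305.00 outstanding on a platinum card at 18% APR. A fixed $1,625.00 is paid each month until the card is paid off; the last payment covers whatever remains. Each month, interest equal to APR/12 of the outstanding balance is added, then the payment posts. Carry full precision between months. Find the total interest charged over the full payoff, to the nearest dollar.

Monthly rate r = 18%/12 = 1.5% = 0.015.
Payoff takes n = ⌈−ln(1 − rB₀/P)/ln(1+r)⌉ = ⌈13.940⌉ = 14 payments; the last is $1,528.93.
Total paid = 13·$1,625.00 + $1,528.93 = $22,653.93.
Total interest = total paid − principal = $22,653.93 − $20,305.00 = $2,348.93.

$2,349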